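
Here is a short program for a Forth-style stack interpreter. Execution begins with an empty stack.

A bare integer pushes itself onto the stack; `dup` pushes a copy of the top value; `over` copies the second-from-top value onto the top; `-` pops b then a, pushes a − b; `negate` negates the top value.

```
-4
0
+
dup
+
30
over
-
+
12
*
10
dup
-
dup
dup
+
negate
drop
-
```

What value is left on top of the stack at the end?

360

-4     -> -4
0      -> -4 0
+      -> -4
dup    -> -4 -4
+      -> -8
30     -> -8 30
over   -> -8 30 -8
-      -> -8 38
+      -> 30
12     -> 30 12
*      -> 360
10     -> 360 10
dup    -> 360 10 10
-      -> 360 0
dup    -> 360 0 0
dup    -> 360 0 0 0
+      -> 360 0 0
negate -> 360 0 0
drop   -> 360 0
-      -> 360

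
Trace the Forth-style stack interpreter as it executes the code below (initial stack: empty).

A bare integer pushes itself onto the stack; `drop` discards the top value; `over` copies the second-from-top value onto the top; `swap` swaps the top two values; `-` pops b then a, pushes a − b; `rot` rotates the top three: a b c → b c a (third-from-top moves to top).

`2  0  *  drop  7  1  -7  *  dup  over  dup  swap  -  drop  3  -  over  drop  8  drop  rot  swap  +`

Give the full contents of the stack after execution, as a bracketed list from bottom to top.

2    → 2
0    → 2 0
*    → 0
drop → (empty)
7    → 7
1    → 7 1
-7   → 7 1 -7
*    → 7 -7
dup  → 7 -7 -7
over → 7 -7 -7 -7
dup  → 7 -7 -7 -7 -7
swap → 7 -7 -7 -7 -7
-    → 7 -7 -7 0
drop → 7 -7 -7
3    → 7 -7 -7 3
-    → 7 -7 -10
over → 7 -7 -10 -7
drop → 7 -7 -10
8    → 7 -7 -10 8
drop → 7 -7 -10
rot  → -7 -10 7
swap → -7 7 -10
+    → -7 -3

[-7, -3]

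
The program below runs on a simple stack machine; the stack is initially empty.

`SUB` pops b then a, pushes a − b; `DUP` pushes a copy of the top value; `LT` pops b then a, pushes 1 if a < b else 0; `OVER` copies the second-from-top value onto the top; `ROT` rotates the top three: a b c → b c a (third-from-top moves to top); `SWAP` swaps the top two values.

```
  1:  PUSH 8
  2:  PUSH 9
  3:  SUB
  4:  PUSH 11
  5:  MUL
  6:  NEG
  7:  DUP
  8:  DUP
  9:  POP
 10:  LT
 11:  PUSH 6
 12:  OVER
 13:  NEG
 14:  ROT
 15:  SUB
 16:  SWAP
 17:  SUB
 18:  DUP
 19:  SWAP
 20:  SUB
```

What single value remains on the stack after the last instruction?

0

PUSH 8  → 8
PUSH 9  → 8 9
SUB     → -1
PUSH 11 → -1 11
MUL     → -11
NEG     → 11
DUP     → 11 11
DUP     → 11 11 11
POP     → 11 11
LT      → 0
PUSH 6  → 0 6
OVER    → 0 6 0
NEG     → 0 6 0
ROT     → 6 0 0
SUB     → 6 0
SWAP    → 0 6
SUB     → -6
DUP     → -6 -6
SWAP    → -6 -6
SUB     → 0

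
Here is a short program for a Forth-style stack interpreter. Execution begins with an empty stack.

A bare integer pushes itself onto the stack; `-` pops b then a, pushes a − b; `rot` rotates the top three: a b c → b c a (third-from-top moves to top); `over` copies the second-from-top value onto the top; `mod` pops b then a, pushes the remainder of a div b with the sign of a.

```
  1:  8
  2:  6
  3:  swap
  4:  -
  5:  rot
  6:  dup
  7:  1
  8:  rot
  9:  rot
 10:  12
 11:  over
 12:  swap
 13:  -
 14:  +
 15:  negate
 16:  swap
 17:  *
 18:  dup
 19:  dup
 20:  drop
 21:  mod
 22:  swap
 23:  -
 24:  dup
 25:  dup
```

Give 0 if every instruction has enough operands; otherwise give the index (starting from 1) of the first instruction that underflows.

8    → [8]
6    → [8, 6]
swap → [6, 8]
-    → [-2]
rot  — needs 3 operands, stack has 1 → underflow

5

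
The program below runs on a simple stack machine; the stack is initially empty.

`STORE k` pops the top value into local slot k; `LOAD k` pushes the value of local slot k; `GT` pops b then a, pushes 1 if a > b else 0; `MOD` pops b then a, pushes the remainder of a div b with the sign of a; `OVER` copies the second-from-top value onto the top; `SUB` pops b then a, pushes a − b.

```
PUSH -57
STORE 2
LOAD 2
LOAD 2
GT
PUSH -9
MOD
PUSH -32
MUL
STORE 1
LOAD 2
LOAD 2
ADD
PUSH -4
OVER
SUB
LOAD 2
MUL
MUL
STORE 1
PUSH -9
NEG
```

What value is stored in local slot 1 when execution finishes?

PUSH -57 -> [-57]
STORE 2  -> []
LOAD 2   -> [-57]
LOAD 2   -> [-57, -57]
GT       -> [0]
PUSH -9  -> [0, -9]
MOD      -> [0]
PUSH -32 -> [0, -32]
MUL      -> [0]
STORE 1  -> []
LOAD 2   -> [-57]
LOAD 2   -> [-57, -57]
ADD      -> [-114]
PUSH -4  -> [-114, -4]
OVER     -> [-114, -4, -114]
SUB      -> [-114, 110]
LOAD 2   -> [-114, 110, -57]
MUL      -> [-114, -6270]
MUL      -> [714780]
STORE 1  -> []
PUSH -9  -> [-9]
NEG      -> [9]

714780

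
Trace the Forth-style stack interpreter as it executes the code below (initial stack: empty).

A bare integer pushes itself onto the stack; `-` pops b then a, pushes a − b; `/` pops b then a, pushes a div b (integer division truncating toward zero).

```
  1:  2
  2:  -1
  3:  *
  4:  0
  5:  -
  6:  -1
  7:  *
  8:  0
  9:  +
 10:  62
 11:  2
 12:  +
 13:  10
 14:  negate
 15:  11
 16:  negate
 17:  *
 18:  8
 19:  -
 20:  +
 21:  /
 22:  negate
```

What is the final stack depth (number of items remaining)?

1

2      -> 2
-1     -> 2 -1
*      -> -2
0      -> -2 0
-      -> -2
-1     -> -2 -1
*      -> 2
0      -> 2 0
+      -> 2
62     -> 2 62
2      -> 2 62 2
+      -> 2 64
10     -> 2 64 10
negate -> 2 64 -10
11     -> 2 64 -10 11
negate -> 2 64 -10 -11
*      -> 2 64 110
8      -> 2 64 110 8
-      -> 2 64 102
+      -> 2 166
/      -> 0
negate -> 0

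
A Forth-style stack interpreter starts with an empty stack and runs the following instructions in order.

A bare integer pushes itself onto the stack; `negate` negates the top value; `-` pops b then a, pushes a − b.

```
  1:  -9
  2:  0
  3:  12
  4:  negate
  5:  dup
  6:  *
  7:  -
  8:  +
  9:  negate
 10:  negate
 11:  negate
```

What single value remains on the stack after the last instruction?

-9     -> -9
0      -> -9 0
12     -> -9 0 12
negate -> -9 0 -12
dup    -> -9 0 -12 -12
*      -> -9 0 144
-      -> -9 -144
+      -> -153
negate -> 153
negate -> -153
negate -> 153

153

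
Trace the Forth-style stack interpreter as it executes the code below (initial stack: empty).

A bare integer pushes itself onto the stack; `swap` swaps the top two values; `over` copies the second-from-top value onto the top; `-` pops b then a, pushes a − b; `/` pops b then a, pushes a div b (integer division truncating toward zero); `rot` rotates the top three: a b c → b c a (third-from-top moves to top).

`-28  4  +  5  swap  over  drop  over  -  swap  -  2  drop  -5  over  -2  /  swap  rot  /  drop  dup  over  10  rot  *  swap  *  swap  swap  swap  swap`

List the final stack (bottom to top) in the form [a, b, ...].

[17, 2890]

-28  : -28
4    : -28 4
+    : -24
5    : -24 5
swap : 5 -24
over : 5 -24 5
drop : 5 -24
over : 5 -24 5
-    : 5 -29
swap : -29 5
-    : -34
2    : -34 2
drop : -34
-5   : -34 -5
over : -34 -5 -34
-2   : -34 -5 -34 -2
/    : -34 -5 17
swap : -34 17 -5
rot  : 17 -5 -34
/    : 17 0
drop : 17
dup  : 17 17
over : 17 17 17
10   : 17 17 17 10
rot  : 17 17 10 17
*    : 17 17 170
swap : 17 170 17
*    : 17 2890
swap : 2890 17
swap : 17 2890
swap : 2890 17
swap : 17 2890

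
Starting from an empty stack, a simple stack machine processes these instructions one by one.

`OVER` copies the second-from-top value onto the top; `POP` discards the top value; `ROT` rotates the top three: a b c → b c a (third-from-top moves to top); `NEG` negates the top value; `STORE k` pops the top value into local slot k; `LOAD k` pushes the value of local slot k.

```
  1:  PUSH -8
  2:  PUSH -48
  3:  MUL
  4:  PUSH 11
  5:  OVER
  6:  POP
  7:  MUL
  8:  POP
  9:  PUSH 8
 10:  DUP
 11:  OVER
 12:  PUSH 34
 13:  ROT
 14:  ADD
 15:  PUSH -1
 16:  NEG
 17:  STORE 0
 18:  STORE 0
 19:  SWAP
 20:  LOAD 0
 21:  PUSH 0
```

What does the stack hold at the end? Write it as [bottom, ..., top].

[8, 8, 42, 0]

PUSH -8  -> [-8]
PUSH -48 -> [-8, -48]
MUL      -> [384]
PUSH 11  -> [384, 11]
OVER     -> [384, 11, 384]
POP      -> [384, 11]
MUL      -> [4224]
POP      -> []
PUSH 8   -> [8]
DUP      -> [8, 8]
OVER     -> [8, 8, 8]
PUSH 34  -> [8, 8, 8, 34]
ROT      -> [8, 8, 34, 8]
ADD      -> [8, 8, 42]
PUSH -1  -> [8, 8, 42, -1]
NEG      -> [8, 8, 42, 1]
STORE 0  -> [8, 8, 42]
STORE 0  -> [8, 8]
SWAP     -> [8, 8]
LOAD 0   -> [8, 8, 42]
PUSH 0   -> [8, 8, 42, 0]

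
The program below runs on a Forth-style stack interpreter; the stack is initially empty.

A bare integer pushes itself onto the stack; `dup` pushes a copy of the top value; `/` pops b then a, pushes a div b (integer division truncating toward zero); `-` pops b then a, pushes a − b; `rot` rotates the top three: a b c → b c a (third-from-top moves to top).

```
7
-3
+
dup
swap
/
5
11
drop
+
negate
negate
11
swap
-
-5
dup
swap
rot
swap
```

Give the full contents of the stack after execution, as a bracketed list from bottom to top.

7      → [7]
-3     → [7, -3]
+      → [4]
dup    → [4, 4]
swap   → [4, 4]
/      → [1]
5      → [1, 5]
11     → [1, 5, 11]
drop   → [1, 5]
+      → [6]
negate → [-6]
negate → [6]
11     → [6, 11]
swap   → [11, 6]
-      → [5]
-5     → [5, -5]
dup    → [5, -5, -5]
swap   → [5, -5, -5]
rot    → [-5, -5, 5]
swap   → [-5, 5, -5]

[-5, 5, -5]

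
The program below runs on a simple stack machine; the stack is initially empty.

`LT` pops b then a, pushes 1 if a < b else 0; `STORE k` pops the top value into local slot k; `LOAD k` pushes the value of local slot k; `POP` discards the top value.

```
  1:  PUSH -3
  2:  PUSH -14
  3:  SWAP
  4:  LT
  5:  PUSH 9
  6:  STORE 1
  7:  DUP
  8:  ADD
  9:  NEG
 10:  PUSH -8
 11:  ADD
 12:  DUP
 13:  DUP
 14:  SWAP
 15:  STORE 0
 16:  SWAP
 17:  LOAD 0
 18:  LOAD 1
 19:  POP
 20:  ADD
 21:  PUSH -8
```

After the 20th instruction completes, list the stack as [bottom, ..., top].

[-10, -20]

PUSH -3  → [-3]
PUSH -14 → [-3, -14]
SWAP     → [-14, -3]
LT       → [1]
PUSH 9   → [1, 9]
STORE 1  → [1]
DUP      → [1, 1]
ADD      → [2]
NEG      → [-2]
PUSH -8  → [-2, -8]
ADD      → [-10]
DUP      → [-10, -10]
DUP      → [-10, -10, -10]
SWAP     → [-10, -10, -10]
STORE 0  → [-10, -10]
SWAP     → [-10, -10]
LOAD 0   → [-10, -10, -10]
LOAD 1   → [-10, -10, -10, 9]
POP      → [-10, -10, -10]
ADD      → [-10, -20]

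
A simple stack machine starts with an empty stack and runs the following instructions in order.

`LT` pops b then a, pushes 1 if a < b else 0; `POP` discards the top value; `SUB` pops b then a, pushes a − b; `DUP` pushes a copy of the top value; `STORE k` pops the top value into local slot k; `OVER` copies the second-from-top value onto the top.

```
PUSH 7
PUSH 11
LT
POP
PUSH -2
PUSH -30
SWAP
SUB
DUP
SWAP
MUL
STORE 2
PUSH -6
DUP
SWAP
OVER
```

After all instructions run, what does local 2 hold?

PUSH 7   : 7
PUSH 11  : 7 11
LT       : 1
POP      : (empty)
PUSH -2  : -2
PUSH -30 : -2 -30
SWAP     : -30 -2
SUB      : -28
DUP      : -28 -28
SWAP     : -28 -28
MUL      : 784
STORE 2  : (empty)
PUSH -6  : -6
DUP      : -6 -6
SWAP     : -6 -6
OVER     : -6 -6 -6

784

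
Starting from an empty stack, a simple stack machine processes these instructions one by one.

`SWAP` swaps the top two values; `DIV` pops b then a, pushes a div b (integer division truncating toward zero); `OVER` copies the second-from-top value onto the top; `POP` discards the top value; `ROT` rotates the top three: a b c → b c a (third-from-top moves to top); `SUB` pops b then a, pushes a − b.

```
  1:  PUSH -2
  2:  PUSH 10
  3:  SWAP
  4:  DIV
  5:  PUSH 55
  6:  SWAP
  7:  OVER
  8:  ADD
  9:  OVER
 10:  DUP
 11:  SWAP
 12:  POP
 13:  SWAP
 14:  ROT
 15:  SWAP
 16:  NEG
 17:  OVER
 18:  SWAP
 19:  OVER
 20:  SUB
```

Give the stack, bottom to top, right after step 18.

PUSH -2 : [-2]
PUSH 10 : [-2, 10]
SWAP    : [10, -2]
DIV     : [-5]
PUSH 55 : [-5, 55]
SWAP    : [55, -5]
OVER    : [55, -5, 55]
ADD     : [55, 50]
OVER    : [55, 50, 55]
DUP     : [55, 50, 55, 55]
SWAP    : [55, 50, 55, 55]
POP     : [55, 50, 55]
SWAP    : [55, 55, 50]
ROT     : [55, 50, 55]
SWAP    : [55, 55, 50]
NEG     : [55, 55, -50]
OVER    : [55, 55, -50, 55]
SWAP    : [55, 55, 55, -50]

[55, 55, 55, -50]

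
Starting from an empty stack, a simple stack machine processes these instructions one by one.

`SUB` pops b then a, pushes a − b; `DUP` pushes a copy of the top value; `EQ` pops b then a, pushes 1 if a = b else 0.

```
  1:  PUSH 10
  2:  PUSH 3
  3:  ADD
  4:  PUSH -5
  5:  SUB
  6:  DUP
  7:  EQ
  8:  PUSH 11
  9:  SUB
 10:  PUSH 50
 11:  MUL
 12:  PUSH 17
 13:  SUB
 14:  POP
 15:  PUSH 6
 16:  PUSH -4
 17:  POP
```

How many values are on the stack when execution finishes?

1

PUSH 10 -> [10]
PUSH 3  -> [10, 3]
ADD     -> [13]
PUSH -5 -> [13, -5]
SUB     -> [18]
DUP     -> [18, 18]
EQ      -> [1]
PUSH 11 -> [1, 11]
SUB     -> [-10]
PUSH 50 -> [-10, 50]
MUL     -> [-500]
PUSH 17 -> [-500, 17]
SUB     -> [-517]
POP     -> []
PUSH 6  -> [6]
PUSH -4 -> [6, -4]
POP     -> [6]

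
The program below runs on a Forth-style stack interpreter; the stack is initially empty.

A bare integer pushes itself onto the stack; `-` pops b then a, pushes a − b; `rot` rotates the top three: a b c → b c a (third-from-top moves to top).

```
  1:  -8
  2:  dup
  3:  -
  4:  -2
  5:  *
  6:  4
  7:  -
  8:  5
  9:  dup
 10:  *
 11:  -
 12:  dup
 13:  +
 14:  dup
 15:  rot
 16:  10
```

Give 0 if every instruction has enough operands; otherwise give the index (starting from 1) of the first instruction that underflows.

-8   -8
dup  -8 -8
-    0
-2   0 -2
*    0
4    0 4
-    -4
5    -4 5
dup  -4 5 5
*    -4 25
-    -29
dup  -29 -29
+    -58
dup  -58 -58
rot  — needs 3 operands, stack has 2 → underflow

15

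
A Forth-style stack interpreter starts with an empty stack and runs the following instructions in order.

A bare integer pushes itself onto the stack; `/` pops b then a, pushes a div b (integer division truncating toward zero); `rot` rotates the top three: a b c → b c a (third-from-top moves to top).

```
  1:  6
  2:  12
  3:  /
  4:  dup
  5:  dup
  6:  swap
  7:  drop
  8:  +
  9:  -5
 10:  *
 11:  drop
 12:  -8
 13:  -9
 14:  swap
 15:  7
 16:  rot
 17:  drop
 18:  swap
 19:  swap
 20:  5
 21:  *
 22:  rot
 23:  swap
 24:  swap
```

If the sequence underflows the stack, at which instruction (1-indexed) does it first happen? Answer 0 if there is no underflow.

22

6     [6]
12    [6, 12]
/     [0]
dup   [0, 0]
dup   [0, 0, 0]
swap  [0, 0, 0]
drop  [0, 0]
+     [0]
-5    [0, -5]
*     [0]
drop  []
-8    [-8]
-9    [-8, -9]
swap  [-9, -8]
7     [-9, -8, 7]
rot   [-8, 7, -9]
drop  [-8, 7]
swap  [7, -8]
swap  [-8, 7]
5     [-8, 7, 5]
*     [-8, 35]
rot  — needs 3 operands, stack has 2 → underflow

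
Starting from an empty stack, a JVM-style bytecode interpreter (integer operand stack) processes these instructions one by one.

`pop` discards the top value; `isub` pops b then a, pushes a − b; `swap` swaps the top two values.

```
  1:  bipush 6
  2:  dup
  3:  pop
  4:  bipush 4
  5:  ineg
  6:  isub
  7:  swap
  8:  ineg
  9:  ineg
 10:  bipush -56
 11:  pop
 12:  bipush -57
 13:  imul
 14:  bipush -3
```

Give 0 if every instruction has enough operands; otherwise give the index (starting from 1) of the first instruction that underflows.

bipush 6 : [6]
dup      : [6, 6]
pop      : [6]
bipush 4 : [6, 4]
ineg     : [6, -4]
isub     : [10]
swap  — needs 2 operands, stack has 1 → underflow

7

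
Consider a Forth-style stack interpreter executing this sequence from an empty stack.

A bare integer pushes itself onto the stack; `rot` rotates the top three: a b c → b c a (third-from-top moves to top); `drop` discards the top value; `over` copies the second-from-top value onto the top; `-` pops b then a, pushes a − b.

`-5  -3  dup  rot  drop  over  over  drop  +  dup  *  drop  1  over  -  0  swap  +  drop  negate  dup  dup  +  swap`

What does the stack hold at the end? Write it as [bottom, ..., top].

-5     → -5
-3     → -5 -3
dup    → -5 -3 -3
rot    → -3 -3 -5
drop   → -3 -3
over   → -3 -3 -3
over   → -3 -3 -3 -3
drop   → -3 -3 -3
+      → -3 -6
dup    → -3 -6 -6
*      → -3 36
drop   → -3
1      → -3 1
over   → -3 1 -3
-      → -3 4
0      → -3 4 0
swap   → -3 0 4
+      → -3 4
drop   → -3
negate → 3
dup    → 3 3
dup    → 3 3 3
+      → 3 6
swap   → 6 3

[6, 3]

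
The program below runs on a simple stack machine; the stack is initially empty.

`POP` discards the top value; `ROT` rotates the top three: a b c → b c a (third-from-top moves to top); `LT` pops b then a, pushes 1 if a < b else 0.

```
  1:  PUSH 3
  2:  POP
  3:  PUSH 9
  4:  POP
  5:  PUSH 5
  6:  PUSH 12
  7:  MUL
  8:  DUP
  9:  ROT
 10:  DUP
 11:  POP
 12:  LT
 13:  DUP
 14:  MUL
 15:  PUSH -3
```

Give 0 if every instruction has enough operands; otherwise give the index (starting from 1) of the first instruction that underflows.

9

PUSH 3   3
POP      (empty)
PUSH 9   9
POP      (empty)
PUSH 5   5
PUSH 12  5 12
MUL      60
DUP      60 60
ROT  — needs 3 operands, stack has 2 → underflow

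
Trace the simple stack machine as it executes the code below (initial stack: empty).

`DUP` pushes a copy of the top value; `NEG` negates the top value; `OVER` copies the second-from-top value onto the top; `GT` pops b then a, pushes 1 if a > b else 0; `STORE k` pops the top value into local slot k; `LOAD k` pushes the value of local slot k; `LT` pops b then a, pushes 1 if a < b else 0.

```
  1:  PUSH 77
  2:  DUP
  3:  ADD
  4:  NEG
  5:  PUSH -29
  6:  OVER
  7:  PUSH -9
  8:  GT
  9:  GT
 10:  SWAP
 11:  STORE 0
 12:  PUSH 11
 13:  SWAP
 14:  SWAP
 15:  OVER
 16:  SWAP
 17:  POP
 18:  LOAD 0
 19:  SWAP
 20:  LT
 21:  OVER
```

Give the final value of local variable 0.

-154

PUSH 77   [77]
DUP       [77, 77]
ADD       [154]
NEG       [-154]
PUSH -29  [-154, -29]
OVER      [-154, -29, -154]
PUSH -9   [-154, -29, -154, -9]
GT        [-154, -29, 0]
GT        [-154, 0]
SWAP      [0, -154]
STORE 0   [0]
PUSH 11   [0, 11]
SWAP      [11, 0]
SWAP      [0, 11]
OVER      [0, 11, 0]
SWAP      [0, 0, 11]
POP       [0, 0]
LOAD 0    [0, 0, -154]
SWAP      [0, -154, 0]
LT        [0, 1]
OVER      [0, 1, 0]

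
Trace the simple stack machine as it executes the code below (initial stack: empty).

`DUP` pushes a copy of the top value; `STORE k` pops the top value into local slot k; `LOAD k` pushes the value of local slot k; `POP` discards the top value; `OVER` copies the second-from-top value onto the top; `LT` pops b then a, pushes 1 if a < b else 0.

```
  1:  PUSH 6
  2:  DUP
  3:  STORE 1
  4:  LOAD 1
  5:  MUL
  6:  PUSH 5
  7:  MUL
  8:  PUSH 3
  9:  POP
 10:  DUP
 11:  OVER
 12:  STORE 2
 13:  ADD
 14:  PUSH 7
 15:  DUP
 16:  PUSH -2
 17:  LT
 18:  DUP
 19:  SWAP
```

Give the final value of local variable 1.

PUSH 6   6
DUP      6 6
STORE 1  6
LOAD 1   6 6
MUL      36
PUSH 5   36 5
MUL      180
PUSH 3   180 3
POP      180
DUP      180 180
OVER     180 180 180
STORE 2  180 180
ADD      360
PUSH 7   360 7
DUP      360 7 7
PUSH -2  360 7 7 -2
LT       360 7 0
DUP      360 7 0 0
SWAP     360 7 0 0

6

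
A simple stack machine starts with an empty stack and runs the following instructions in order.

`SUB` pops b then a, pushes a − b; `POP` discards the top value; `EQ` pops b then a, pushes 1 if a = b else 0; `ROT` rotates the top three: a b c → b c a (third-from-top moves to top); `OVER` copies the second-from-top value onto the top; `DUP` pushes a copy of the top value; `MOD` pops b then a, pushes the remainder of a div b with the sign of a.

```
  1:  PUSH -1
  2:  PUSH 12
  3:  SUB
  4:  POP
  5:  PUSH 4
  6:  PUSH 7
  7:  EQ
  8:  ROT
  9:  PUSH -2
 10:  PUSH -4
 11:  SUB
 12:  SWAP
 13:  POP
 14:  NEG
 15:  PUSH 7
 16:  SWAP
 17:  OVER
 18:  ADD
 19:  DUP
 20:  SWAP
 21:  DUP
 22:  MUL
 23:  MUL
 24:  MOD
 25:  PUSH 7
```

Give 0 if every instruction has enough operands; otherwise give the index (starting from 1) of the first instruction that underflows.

8

PUSH -1 → [-1]
PUSH 12 → [-1, 12]
SUB     → [-13]
POP     → []
PUSH 4  → [4]
PUSH 7  → [4, 7]
EQ      → [0]
ROT  — needs 3 operands, stack has 1 → underflow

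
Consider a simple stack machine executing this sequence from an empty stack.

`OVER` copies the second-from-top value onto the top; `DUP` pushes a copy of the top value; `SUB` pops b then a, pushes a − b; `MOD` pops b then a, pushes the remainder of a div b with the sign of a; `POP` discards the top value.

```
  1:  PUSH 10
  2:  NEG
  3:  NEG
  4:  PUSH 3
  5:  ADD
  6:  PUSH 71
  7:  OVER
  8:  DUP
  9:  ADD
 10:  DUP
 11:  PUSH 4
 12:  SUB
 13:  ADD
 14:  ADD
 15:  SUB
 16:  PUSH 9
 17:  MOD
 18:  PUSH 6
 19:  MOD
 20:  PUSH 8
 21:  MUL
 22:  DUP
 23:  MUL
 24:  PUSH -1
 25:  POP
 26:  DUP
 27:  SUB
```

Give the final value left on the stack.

PUSH 10 → 10
NEG     → -10
NEG     → 10
PUSH 3  → 10 3
ADD     → 13
PUSH 71 → 13 71
OVER    → 13 71 13
DUP     → 13 71 13 13
ADD     → 13 71 26
DUP     → 13 71 26 26
PUSH 4  → 13 71 26 26 4
SUB     → 13 71 26 22
ADD     → 13 71 48
ADD     → 13 119
SUB     → -106
PUSH 9  → -106 9
MOD     → -7
PUSH 6  → -7 6
MOD     → -1
PUSH 8  → -1 8
MUL     → -8
DUP     → -8 -8
MUL     → 64
PUSH -1 → 64 -1
POP     → 64
DUP     → 64 64
SUB     → 0

0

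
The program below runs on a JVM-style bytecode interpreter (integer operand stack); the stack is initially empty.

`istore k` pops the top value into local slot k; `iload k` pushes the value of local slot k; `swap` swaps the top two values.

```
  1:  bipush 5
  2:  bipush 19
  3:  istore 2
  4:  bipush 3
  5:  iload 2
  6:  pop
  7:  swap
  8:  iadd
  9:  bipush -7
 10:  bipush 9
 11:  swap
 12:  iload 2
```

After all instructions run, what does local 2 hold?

bipush 5  -> [5]
bipush 19 -> [5, 19]
istore 2  -> [5]
bipush 3  -> [5, 3]
iload 2   -> [5, 3, 19]
pop       -> [5, 3]
swap      -> [3, 5]
iadd      -> [8]
bipush -7 -> [8, -7]
bipush 9  -> [8, -7, 9]
swap      -> [8, 9, -7]
iload 2   -> [8, 9, -7, 19]

19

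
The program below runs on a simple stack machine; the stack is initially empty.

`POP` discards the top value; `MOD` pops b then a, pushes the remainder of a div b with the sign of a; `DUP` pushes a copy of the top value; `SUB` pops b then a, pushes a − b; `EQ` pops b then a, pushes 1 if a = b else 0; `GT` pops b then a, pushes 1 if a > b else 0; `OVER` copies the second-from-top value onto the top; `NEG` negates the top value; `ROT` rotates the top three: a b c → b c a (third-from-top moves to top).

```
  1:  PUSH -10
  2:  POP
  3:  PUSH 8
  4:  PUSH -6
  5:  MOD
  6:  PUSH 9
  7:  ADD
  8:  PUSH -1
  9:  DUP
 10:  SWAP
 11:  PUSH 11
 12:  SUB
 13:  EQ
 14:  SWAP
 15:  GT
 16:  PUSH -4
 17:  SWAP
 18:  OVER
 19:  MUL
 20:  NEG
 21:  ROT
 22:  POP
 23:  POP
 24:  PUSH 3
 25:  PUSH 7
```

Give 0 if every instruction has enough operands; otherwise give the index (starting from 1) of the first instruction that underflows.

21

PUSH -10  -10
POP       (empty)
PUSH 8    8
PUSH -6   8 -6
MOD       2
PUSH 9    2 9
ADD       11
PUSH -1   11 -1
DUP       11 -1 -1
SWAP      11 -1 -1
PUSH 11   11 -1 -1 11
SUB       11 -1 -12
EQ        11 0
SWAP      0 11
GT        0
PUSH -4   0 -4
SWAP      -4 0
OVER      -4 0 -4
MUL       -4 0
NEG       -4 0
ROT  — needs 3 operands, stack has 2 → underflow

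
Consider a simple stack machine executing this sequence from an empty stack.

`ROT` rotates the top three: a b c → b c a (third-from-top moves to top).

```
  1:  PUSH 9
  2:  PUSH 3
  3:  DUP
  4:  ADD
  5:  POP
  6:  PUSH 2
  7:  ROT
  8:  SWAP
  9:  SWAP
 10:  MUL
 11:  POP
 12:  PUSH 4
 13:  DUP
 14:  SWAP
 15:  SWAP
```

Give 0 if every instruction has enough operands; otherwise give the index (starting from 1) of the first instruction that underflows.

7

PUSH 9 → 9
PUSH 3 → 9 3
DUP    → 9 3 3
ADD    → 9 6
POP    → 9
PUSH 2 → 9 2
ROT  — needs 3 operands, stack has 2 → underflow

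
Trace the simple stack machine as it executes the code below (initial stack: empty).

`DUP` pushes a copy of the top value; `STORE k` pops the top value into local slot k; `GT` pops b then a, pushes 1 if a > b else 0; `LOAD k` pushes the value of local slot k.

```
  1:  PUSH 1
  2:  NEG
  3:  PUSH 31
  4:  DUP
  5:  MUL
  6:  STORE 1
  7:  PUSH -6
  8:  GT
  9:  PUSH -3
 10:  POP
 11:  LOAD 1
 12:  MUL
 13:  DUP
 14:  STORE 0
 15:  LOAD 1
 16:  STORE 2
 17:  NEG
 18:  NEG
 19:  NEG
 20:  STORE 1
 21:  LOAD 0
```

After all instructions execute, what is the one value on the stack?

961

PUSH 1  : [1]
NEG     : [-1]
PUSH 31 : [-1, 31]
DUP     : [-1, 31, 31]
MUL     : [-1, 961]
STORE 1 : [-1]
PUSH -6 : [-1, -6]
GT      : [1]
PUSH -3 : [1, -3]
POP     : [1]
LOAD 1  : [1, 961]
MUL     : [961]
DUP     : [961, 961]
STORE 0 : [961]
LOAD 1  : [961, 961]
STORE 2 : [961]
NEG     : [-961]
NEG     : [961]
NEG     : [-961]
STORE 1 : []
LOAD 0  : [961]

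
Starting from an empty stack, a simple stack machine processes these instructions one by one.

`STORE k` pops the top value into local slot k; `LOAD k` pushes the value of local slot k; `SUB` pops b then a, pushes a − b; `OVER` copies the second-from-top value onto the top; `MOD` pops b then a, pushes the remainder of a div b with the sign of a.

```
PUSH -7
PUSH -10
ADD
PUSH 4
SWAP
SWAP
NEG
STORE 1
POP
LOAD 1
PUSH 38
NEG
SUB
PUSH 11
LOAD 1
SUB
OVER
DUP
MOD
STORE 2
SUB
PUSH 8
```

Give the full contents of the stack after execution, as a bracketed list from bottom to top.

[19, 8]

PUSH -7   -7
PUSH -10  -7 -10
ADD       -17
PUSH 4    -17 4
SWAP      4 -17
SWAP      -17 4
NEG       -17 -4
STORE 1   -17
POP       (empty)
LOAD 1    -4
PUSH 38   -4 38
NEG       -4 -38
SUB       34
PUSH 11   34 11
LOAD 1    34 11 -4
SUB       34 15
OVER      34 15 34
DUP       34 15 34 34
MOD       34 15 0
STORE 2   34 15
SUB       19
PUSH 8    19 8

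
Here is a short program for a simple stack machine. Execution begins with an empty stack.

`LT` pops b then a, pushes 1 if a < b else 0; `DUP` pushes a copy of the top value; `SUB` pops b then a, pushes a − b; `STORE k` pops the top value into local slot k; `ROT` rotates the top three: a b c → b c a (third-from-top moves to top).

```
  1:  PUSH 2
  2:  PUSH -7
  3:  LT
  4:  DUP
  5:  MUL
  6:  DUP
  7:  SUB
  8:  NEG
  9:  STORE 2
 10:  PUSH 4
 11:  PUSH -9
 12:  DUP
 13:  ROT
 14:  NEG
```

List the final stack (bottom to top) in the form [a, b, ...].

[-9, -9, -4]

PUSH 2  → [2]
PUSH -7 → [2, -7]
LT      → [0]
DUP     → [0, 0]
MUL     → [0]
DUP     → [0, 0]
SUB     → [0]
NEG     → [0]
STORE 2 → []
PUSH 4  → [4]
PUSH -9 → [4, -9]
DUP     → [4, -9, -9]
ROT     → [-9, -9, 4]
NEG     → [-9, -9, -4]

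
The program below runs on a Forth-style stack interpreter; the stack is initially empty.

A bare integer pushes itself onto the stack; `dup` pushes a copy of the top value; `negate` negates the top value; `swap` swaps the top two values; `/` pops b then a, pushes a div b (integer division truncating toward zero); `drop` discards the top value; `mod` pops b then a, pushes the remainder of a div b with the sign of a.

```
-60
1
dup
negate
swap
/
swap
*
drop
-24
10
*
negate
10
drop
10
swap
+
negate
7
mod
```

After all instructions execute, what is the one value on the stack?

-60     -60
1       -60 1
dup     -60 1 1
negate  -60 1 -1
swap    -60 -1 1
/       -60 -1
swap    -1 -60
*       60
drop    (empty)
-24     -24
10      -24 10
*       -240
negate  240
10      240 10
drop    240
10      240 10
swap    10 240
+       250
negate  -250
7       -250 7
mod     -5

-5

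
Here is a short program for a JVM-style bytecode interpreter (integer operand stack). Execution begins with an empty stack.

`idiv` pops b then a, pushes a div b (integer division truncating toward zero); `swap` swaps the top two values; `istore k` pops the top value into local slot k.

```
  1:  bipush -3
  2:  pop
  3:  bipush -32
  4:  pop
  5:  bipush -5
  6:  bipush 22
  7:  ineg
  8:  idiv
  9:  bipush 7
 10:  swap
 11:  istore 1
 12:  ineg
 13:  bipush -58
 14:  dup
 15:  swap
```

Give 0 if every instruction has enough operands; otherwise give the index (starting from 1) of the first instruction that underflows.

0

bipush -3  : [-3]
pop        : []
bipush -32 : [-32]
pop        : []
bipush -5  : [-5]
bipush 22  : [-5, 22]
ineg       : [-5, -22]
idiv       : [0]
bipush 7   : [0, 7]
swap       : [7, 0]
istore 1   : [7]
ineg       : [-7]
bipush -58 : [-7, -58]
dup        : [-7, -58, -58]
swap       : [-7, -58, -58]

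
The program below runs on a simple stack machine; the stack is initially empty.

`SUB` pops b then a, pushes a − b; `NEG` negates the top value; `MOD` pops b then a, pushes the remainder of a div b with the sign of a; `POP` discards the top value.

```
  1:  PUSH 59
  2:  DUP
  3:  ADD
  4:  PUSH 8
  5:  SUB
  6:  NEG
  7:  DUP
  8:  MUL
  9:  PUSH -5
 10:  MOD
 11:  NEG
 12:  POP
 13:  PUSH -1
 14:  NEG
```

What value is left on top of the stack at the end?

1

PUSH 59 : 59
DUP     : 59 59
ADD     : 118
PUSH 8  : 118 8
SUB     : 110
NEG     : -110
DUP     : -110 -110
MUL     : 12100
PUSH -5 : 12100 -5
MOD     : 0
NEG     : 0
POP     : (empty)
PUSH -1 : -1
NEG     : 1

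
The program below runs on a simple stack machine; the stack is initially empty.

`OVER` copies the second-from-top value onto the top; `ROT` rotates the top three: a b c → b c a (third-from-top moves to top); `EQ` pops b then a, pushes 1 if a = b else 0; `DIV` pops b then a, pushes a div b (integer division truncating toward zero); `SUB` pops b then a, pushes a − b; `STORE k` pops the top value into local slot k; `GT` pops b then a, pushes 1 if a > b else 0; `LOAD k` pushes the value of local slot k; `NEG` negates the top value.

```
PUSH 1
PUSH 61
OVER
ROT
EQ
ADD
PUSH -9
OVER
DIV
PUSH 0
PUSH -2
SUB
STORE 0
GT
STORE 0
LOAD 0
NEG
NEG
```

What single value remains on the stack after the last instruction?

1

PUSH 1  : 1
PUSH 61 : 1 61
OVER    : 1 61 1
ROT     : 61 1 1
EQ      : 61 1
ADD     : 62
PUSH -9 : 62 -9
OVER    : 62 -9 62
DIV     : 62 0
PUSH 0  : 62 0 0
PUSH -2 : 62 0 0 -2
SUB     : 62 0 2
STORE 0 : 62 0
GT      : 1
STORE 0 : (empty)
LOAD 0  : 1
NEG     : -1
NEG     : 1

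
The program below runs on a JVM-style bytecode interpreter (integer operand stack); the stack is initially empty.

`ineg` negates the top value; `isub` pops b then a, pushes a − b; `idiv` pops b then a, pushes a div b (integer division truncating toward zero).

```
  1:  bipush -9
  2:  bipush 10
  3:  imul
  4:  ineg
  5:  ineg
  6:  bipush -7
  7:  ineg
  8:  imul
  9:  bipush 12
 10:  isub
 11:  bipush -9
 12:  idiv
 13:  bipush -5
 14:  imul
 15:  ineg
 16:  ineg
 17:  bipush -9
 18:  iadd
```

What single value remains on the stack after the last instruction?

-364

bipush -9  -9
bipush 10  -9 10
imul       -90
ineg       90
ineg       -90
bipush -7  -90 -7
ineg       -90 7
imul       -630
bipush 12  -630 12
isub       -642
bipush -9  -642 -9
idiv       71
bipush -5  71 -5
imul       -355
ineg       355
ineg       -355
bipush -9  -355 -9
iadd       -364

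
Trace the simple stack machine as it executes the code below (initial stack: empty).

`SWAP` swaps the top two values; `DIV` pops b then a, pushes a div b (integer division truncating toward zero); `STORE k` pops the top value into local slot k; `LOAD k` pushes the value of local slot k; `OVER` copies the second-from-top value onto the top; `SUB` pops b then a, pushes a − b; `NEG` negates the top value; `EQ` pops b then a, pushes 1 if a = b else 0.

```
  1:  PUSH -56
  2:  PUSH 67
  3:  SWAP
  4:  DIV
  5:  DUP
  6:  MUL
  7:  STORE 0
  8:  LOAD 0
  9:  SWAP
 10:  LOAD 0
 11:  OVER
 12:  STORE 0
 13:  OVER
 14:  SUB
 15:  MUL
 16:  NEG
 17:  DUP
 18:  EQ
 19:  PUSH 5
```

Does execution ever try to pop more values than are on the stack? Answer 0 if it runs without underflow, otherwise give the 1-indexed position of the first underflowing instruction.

PUSH -56 : [-56]
PUSH 67  : [-56, 67]
SWAP     : [67, -56]
DIV      : [-1]
DUP      : [-1, -1]
MUL      : [1]
STORE 0  : []
LOAD 0   : [1]
SWAP  — needs 2 operands, stack has 1 → underflow

9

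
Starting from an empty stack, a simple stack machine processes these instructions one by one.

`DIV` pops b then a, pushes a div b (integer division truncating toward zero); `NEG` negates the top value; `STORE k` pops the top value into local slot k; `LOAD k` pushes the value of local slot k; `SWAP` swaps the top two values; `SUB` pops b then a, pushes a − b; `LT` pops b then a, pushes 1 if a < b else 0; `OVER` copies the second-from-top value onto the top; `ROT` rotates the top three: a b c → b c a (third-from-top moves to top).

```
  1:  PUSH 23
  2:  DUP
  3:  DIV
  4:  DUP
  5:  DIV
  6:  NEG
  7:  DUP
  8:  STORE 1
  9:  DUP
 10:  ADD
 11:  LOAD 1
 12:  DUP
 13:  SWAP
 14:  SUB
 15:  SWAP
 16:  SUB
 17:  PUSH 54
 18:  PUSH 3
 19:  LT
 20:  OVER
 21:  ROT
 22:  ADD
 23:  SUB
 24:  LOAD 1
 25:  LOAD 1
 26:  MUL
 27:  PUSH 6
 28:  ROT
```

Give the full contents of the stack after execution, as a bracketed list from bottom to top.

PUSH 23 : 23
DUP     : 23 23
DIV     : 1
DUP     : 1 1
DIV     : 1
NEG     : -1
DUP     : -1 -1
STORE 1 : -1
DUP     : -1 -1
ADD     : -2
LOAD 1  : -2 -1
DUP     : -2 -1 -1
SWAP    : -2 -1 -1
SUB     : -2 0
SWAP    : 0 -2
SUB     : 2
PUSH 54 : 2 54
PUSH 3  : 2 54 3
LT      : 2 0
OVER    : 2 0 2
ROT     : 0 2 2
ADD     : 0 4
SUB     : -4
LOAD 1  : -4 -1
LOAD 1  : -4 -1 -1
MUL     : -4 1
PUSH 6  : -4 1 6
ROT     : 1 6 -4

[1, 6, -4]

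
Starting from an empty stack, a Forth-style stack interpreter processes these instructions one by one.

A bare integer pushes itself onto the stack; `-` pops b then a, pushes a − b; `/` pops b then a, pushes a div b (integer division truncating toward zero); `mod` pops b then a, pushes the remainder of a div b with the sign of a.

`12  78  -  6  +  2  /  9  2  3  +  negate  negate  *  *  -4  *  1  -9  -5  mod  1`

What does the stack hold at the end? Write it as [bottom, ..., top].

[5400, 1, -4, 1]

12     -> 12
78     -> 12 78
-      -> -66
6      -> -66 6
+      -> -60
2      -> -60 2
/      -> -30
9      -> -30 9
2      -> -30 9 2
3      -> -30 9 2 3
+      -> -30 9 5
negate -> -30 9 -5
negate -> -30 9 5
*      -> -30 45
*      -> -1350
-4     -> -1350 -4
*      -> 5400
1      -> 5400 1
-9     -> 5400 1 -9
-5     -> 5400 1 -9 -5
mod    -> 5400 1 -4
1      -> 5400 1 -4 1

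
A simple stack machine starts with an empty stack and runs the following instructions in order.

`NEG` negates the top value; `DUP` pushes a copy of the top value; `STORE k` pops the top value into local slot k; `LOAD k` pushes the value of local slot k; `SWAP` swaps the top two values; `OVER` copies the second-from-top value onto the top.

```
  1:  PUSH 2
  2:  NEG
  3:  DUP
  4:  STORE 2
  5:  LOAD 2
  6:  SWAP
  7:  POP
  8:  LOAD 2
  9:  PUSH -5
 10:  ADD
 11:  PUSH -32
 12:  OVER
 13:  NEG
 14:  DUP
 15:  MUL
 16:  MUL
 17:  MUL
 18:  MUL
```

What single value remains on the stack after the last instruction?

PUSH 2   -> [2]
NEG      -> [-2]
DUP      -> [-2, -2]
STORE 2  -> [-2]
LOAD 2   -> [-2, -2]
SWAP     -> [-2, -2]
POP      -> [-2]
LOAD 2   -> [-2, -2]
PUSH -5  -> [-2, -2, -5]
ADD      -> [-2, -7]
PUSH -32 -> [-2, -7, -32]
OVER     -> [-2, -7, -32, -7]
NEG      -> [-2, -7, -32, 7]
DUP      -> [-2, -7, -32, 7, 7]
MUL      -> [-2, -7, -32, 49]
MUL      -> [-2, -7, -1568]
MUL      -> [-2, 10976]
MUL      -> [-21952]

-21952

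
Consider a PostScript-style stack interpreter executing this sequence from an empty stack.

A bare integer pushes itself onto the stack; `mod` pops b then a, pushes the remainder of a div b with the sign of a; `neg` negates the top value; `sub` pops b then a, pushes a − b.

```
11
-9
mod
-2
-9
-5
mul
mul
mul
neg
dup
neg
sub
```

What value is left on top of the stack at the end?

11  → [11]
-9  → [11, -9]
mod → [2]
-2  → [2, -2]
-9  → [2, -2, -9]
-5  → [2, -2, -9, -5]
mul → [2, -2, 45]
mul → [2, -90]
mul → [-180]
neg → [180]
dup → [180, 180]
neg → [180, -180]
sub → [360]

360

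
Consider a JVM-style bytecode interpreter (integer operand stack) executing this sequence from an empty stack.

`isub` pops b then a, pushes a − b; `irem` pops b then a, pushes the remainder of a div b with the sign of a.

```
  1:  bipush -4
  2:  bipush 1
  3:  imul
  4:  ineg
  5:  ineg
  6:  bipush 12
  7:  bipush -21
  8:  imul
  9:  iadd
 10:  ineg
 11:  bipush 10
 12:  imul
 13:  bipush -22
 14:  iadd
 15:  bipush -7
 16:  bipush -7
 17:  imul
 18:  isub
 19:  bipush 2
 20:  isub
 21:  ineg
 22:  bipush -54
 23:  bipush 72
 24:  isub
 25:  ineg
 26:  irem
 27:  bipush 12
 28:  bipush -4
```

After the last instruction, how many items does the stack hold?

bipush -4  : [-4]
bipush 1   : [-4, 1]
imul       : [-4]
ineg       : [4]
ineg       : [-4]
bipush 12  : [-4, 12]
bipush -21 : [-4, 12, -21]
imul       : [-4, -252]
iadd       : [-256]
ineg       : [256]
bipush 10  : [256, 10]
imul       : [2560]
bipush -22 : [2560, -22]
iadd       : [2538]
bipush -7  : [2538, -7]
bipush -7  : [2538, -7, -7]
imul       : [2538, 49]
isub       : [2489]
bipush 2   : [2489, 2]
isub       : [2487]
ineg       : [-2487]
bipush -54 : [-2487, -54]
bipush 72  : [-2487, -54, 72]
isub       : [-2487, -126]
ineg       : [-2487, 126]
irem       : [-93]
bipush 12  : [-93, 12]
bipush -4  : [-93, 12, -4]

3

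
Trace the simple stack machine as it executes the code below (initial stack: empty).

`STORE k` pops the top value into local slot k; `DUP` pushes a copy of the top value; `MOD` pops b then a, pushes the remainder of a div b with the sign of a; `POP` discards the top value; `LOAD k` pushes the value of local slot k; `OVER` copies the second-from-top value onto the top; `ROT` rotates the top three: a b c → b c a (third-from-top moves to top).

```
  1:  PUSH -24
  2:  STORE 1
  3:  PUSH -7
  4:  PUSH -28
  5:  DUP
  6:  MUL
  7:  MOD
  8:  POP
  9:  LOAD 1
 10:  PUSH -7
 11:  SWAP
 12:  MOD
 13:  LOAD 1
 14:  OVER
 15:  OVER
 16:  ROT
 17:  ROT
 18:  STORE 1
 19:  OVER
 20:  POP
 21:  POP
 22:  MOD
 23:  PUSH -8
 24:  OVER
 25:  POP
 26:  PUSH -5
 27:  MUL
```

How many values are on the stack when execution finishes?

PUSH -24  -24
STORE 1   (empty)
PUSH -7   -7
PUSH -28  -7 -28
DUP       -7 -28 -28
MUL       -7 784
MOD       -7
POP       (empty)
LOAD 1    -24
PUSH -7   -24 -7
SWAP      -7 -24
MOD       -7
LOAD 1    -7 -24
OVER      -7 -24 -7
OVER      -7 -24 -7 -24
ROT       -7 -7 -24 -24
ROT       -7 -24 -24 -7
STORE 1   -7 -24 -24
OVER      -7 -24 -24 -24
POP       -7 -24 -24
POP       -7 -24
MOD       -7
PUSH -8   -7 -8
OVER      -7 -8 -7
POP       -7 -8
PUSH -5   -7 -8 -5
MUL       -7 40

2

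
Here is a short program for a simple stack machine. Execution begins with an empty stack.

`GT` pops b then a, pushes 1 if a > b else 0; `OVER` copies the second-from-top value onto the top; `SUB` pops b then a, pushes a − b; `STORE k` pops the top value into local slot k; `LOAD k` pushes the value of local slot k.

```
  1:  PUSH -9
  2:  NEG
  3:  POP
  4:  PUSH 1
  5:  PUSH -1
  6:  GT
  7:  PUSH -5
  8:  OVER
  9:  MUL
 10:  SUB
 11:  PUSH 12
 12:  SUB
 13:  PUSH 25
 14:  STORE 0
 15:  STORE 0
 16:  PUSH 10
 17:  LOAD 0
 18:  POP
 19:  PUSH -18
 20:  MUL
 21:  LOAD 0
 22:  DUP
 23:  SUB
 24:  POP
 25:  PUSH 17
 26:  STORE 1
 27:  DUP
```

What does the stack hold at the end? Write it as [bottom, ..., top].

PUSH -9   -9
NEG       9
POP       (empty)
PUSH 1    1
PUSH -1   1 -1
GT        1
PUSH -5   1 -5
OVER      1 -5 1
MUL       1 -5
SUB       6
PUSH 12   6 12
SUB       -6
PUSH 25   -6 25
STORE 0   -6
STORE 0   (empty)
PUSH 10   10
LOAD 0    10 -6
POP       10
PUSH -18  10 -18
MUL       -180
LOAD 0    -180 -6
DUP       -180 -6 -6
SUB       -180 0
POP       -180
PUSH 17   -180 17
STORE 1   -180
DUP       -180 -180

[-180, -180]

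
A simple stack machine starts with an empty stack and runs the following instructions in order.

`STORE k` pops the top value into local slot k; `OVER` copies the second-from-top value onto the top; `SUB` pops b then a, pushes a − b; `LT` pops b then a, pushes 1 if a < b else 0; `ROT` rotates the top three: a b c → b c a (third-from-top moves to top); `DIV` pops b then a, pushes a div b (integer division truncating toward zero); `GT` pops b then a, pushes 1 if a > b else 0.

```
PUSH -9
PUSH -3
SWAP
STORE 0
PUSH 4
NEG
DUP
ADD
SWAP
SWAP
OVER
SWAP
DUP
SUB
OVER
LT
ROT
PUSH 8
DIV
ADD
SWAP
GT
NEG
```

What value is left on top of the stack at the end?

PUSH -9 : -9
PUSH -3 : -9 -3
SWAP    : -3 -9
STORE 0 : -3
PUSH 4  : -3 4
NEG     : -3 -4
DUP     : -3 -4 -4
ADD     : -3 -8
SWAP    : -8 -3
SWAP    : -3 -8
OVER    : -3 -8 -3
SWAP    : -3 -3 -8
DUP     : -3 -3 -8 -8
SUB     : -3 -3 0
OVER    : -3 -3 0 -3
LT      : -3 -3 0
ROT     : -3 0 -3
PUSH 8  : -3 0 -3 8
DIV     : -3 0 0
ADD     : -3 0
SWAP    : 0 -3
GT      : 1
NEG     : -1

-1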